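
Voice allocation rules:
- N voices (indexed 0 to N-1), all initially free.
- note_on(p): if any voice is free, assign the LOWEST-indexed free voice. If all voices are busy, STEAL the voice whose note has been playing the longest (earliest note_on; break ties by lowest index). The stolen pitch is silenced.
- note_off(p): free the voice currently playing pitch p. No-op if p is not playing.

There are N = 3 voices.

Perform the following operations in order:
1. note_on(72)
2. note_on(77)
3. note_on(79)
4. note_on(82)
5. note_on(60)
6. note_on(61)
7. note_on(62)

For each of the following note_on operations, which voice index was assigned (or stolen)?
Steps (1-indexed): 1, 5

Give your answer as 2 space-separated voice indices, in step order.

Answer: 0 1

Derivation:
Op 1: note_on(72): voice 0 is free -> assigned | voices=[72 - -]
Op 2: note_on(77): voice 1 is free -> assigned | voices=[72 77 -]
Op 3: note_on(79): voice 2 is free -> assigned | voices=[72 77 79]
Op 4: note_on(82): all voices busy, STEAL voice 0 (pitch 72, oldest) -> assign | voices=[82 77 79]
Op 5: note_on(60): all voices busy, STEAL voice 1 (pitch 77, oldest) -> assign | voices=[82 60 79]
Op 6: note_on(61): all voices busy, STEAL voice 2 (pitch 79, oldest) -> assign | voices=[82 60 61]
Op 7: note_on(62): all voices busy, STEAL voice 0 (pitch 82, oldest) -> assign | voices=[62 60 61]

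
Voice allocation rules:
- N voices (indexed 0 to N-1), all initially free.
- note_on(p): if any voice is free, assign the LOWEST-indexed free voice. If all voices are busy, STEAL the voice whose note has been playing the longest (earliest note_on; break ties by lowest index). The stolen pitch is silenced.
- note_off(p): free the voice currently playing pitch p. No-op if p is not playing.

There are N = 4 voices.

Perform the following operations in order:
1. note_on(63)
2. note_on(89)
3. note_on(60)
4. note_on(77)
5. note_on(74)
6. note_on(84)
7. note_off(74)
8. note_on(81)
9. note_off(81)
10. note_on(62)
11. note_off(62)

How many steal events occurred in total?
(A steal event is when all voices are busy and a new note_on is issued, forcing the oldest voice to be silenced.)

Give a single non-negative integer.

Op 1: note_on(63): voice 0 is free -> assigned | voices=[63 - - -]
Op 2: note_on(89): voice 1 is free -> assigned | voices=[63 89 - -]
Op 3: note_on(60): voice 2 is free -> assigned | voices=[63 89 60 -]
Op 4: note_on(77): voice 3 is free -> assigned | voices=[63 89 60 77]
Op 5: note_on(74): all voices busy, STEAL voice 0 (pitch 63, oldest) -> assign | voices=[74 89 60 77]
Op 6: note_on(84): all voices busy, STEAL voice 1 (pitch 89, oldest) -> assign | voices=[74 84 60 77]
Op 7: note_off(74): free voice 0 | voices=[- 84 60 77]
Op 8: note_on(81): voice 0 is free -> assigned | voices=[81 84 60 77]
Op 9: note_off(81): free voice 0 | voices=[- 84 60 77]
Op 10: note_on(62): voice 0 is free -> assigned | voices=[62 84 60 77]
Op 11: note_off(62): free voice 0 | voices=[- 84 60 77]

Answer: 2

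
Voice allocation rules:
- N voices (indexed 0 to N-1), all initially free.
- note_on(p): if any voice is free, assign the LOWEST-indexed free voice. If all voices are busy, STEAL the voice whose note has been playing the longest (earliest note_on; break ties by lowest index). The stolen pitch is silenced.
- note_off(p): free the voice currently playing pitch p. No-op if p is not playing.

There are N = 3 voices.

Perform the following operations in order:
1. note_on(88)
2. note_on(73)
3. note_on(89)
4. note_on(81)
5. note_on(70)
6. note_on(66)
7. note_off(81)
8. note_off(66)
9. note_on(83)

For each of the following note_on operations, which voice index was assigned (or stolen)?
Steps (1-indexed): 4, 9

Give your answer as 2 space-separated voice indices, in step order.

Answer: 0 0

Derivation:
Op 1: note_on(88): voice 0 is free -> assigned | voices=[88 - -]
Op 2: note_on(73): voice 1 is free -> assigned | voices=[88 73 -]
Op 3: note_on(89): voice 2 is free -> assigned | voices=[88 73 89]
Op 4: note_on(81): all voices busy, STEAL voice 0 (pitch 88, oldest) -> assign | voices=[81 73 89]
Op 5: note_on(70): all voices busy, STEAL voice 1 (pitch 73, oldest) -> assign | voices=[81 70 89]
Op 6: note_on(66): all voices busy, STEAL voice 2 (pitch 89, oldest) -> assign | voices=[81 70 66]
Op 7: note_off(81): free voice 0 | voices=[- 70 66]
Op 8: note_off(66): free voice 2 | voices=[- 70 -]
Op 9: note_on(83): voice 0 is free -> assigned | voices=[83 70 -]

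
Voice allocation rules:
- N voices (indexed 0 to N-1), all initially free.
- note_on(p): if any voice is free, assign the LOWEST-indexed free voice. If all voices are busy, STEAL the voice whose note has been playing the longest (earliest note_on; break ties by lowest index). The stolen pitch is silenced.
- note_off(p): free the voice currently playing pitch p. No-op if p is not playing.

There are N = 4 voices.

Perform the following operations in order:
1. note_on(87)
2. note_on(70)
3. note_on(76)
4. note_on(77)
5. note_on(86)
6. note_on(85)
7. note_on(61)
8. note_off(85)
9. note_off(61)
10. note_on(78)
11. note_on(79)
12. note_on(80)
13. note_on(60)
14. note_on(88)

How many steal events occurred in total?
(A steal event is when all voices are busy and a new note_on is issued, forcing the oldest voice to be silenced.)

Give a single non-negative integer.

Op 1: note_on(87): voice 0 is free -> assigned | voices=[87 - - -]
Op 2: note_on(70): voice 1 is free -> assigned | voices=[87 70 - -]
Op 3: note_on(76): voice 2 is free -> assigned | voices=[87 70 76 -]
Op 4: note_on(77): voice 3 is free -> assigned | voices=[87 70 76 77]
Op 5: note_on(86): all voices busy, STEAL voice 0 (pitch 87, oldest) -> assign | voices=[86 70 76 77]
Op 6: note_on(85): all voices busy, STEAL voice 1 (pitch 70, oldest) -> assign | voices=[86 85 76 77]
Op 7: note_on(61): all voices busy, STEAL voice 2 (pitch 76, oldest) -> assign | voices=[86 85 61 77]
Op 8: note_off(85): free voice 1 | voices=[86 - 61 77]
Op 9: note_off(61): free voice 2 | voices=[86 - - 77]
Op 10: note_on(78): voice 1 is free -> assigned | voices=[86 78 - 77]
Op 11: note_on(79): voice 2 is free -> assigned | voices=[86 78 79 77]
Op 12: note_on(80): all voices busy, STEAL voice 3 (pitch 77, oldest) -> assign | voices=[86 78 79 80]
Op 13: note_on(60): all voices busy, STEAL voice 0 (pitch 86, oldest) -> assign | voices=[60 78 79 80]
Op 14: note_on(88): all voices busy, STEAL voice 1 (pitch 78, oldest) -> assign | voices=[60 88 79 80]

Answer: 6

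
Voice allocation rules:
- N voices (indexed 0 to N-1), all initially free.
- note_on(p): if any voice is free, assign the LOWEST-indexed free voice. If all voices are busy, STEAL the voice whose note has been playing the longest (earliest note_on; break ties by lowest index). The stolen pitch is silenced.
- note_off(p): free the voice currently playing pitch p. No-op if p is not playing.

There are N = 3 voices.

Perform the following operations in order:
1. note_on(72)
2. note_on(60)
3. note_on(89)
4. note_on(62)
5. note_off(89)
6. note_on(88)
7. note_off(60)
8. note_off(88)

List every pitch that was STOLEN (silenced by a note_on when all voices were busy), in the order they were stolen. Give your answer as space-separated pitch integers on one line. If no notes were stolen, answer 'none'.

Answer: 72

Derivation:
Op 1: note_on(72): voice 0 is free -> assigned | voices=[72 - -]
Op 2: note_on(60): voice 1 is free -> assigned | voices=[72 60 -]
Op 3: note_on(89): voice 2 is free -> assigned | voices=[72 60 89]
Op 4: note_on(62): all voices busy, STEAL voice 0 (pitch 72, oldest) -> assign | voices=[62 60 89]
Op 5: note_off(89): free voice 2 | voices=[62 60 -]
Op 6: note_on(88): voice 2 is free -> assigned | voices=[62 60 88]
Op 7: note_off(60): free voice 1 | voices=[62 - 88]
Op 8: note_off(88): free voice 2 | voices=[62 - -]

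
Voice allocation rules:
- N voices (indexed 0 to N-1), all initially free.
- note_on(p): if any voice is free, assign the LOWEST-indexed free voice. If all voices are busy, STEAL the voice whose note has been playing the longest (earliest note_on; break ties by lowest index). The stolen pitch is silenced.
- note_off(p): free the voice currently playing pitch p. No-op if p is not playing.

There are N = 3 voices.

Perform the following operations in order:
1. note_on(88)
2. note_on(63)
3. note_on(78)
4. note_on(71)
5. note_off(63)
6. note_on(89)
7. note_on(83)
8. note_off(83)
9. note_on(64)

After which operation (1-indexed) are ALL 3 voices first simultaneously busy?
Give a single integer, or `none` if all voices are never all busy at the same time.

Answer: 3

Derivation:
Op 1: note_on(88): voice 0 is free -> assigned | voices=[88 - -]
Op 2: note_on(63): voice 1 is free -> assigned | voices=[88 63 -]
Op 3: note_on(78): voice 2 is free -> assigned | voices=[88 63 78]
Op 4: note_on(71): all voices busy, STEAL voice 0 (pitch 88, oldest) -> assign | voices=[71 63 78]
Op 5: note_off(63): free voice 1 | voices=[71 - 78]
Op 6: note_on(89): voice 1 is free -> assigned | voices=[71 89 78]
Op 7: note_on(83): all voices busy, STEAL voice 2 (pitch 78, oldest) -> assign | voices=[71 89 83]
Op 8: note_off(83): free voice 2 | voices=[71 89 -]
Op 9: note_on(64): voice 2 is free -> assigned | voices=[71 89 64]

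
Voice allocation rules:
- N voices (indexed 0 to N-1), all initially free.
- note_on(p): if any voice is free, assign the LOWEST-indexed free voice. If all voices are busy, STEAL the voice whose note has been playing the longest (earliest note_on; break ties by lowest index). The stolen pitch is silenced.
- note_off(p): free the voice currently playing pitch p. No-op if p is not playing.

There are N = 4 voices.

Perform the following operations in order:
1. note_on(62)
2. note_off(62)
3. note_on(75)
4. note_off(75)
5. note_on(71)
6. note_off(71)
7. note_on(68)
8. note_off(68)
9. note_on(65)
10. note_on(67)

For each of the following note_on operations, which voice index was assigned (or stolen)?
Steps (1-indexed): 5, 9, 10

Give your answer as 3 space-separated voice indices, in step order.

Answer: 0 0 1

Derivation:
Op 1: note_on(62): voice 0 is free -> assigned | voices=[62 - - -]
Op 2: note_off(62): free voice 0 | voices=[- - - -]
Op 3: note_on(75): voice 0 is free -> assigned | voices=[75 - - -]
Op 4: note_off(75): free voice 0 | voices=[- - - -]
Op 5: note_on(71): voice 0 is free -> assigned | voices=[71 - - -]
Op 6: note_off(71): free voice 0 | voices=[- - - -]
Op 7: note_on(68): voice 0 is free -> assigned | voices=[68 - - -]
Op 8: note_off(68): free voice 0 | voices=[- - - -]
Op 9: note_on(65): voice 0 is free -> assigned | voices=[65 - - -]
Op 10: note_on(67): voice 1 is free -> assigned | voices=[65 67 - -]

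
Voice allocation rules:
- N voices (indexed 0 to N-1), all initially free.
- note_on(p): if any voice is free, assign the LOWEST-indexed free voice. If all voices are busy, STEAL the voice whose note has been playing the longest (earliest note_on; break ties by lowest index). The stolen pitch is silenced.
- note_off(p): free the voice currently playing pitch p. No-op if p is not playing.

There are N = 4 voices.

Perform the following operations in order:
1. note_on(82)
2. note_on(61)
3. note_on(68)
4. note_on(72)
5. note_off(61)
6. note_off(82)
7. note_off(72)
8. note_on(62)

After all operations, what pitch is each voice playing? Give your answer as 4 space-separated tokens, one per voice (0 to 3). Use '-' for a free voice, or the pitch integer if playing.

Op 1: note_on(82): voice 0 is free -> assigned | voices=[82 - - -]
Op 2: note_on(61): voice 1 is free -> assigned | voices=[82 61 - -]
Op 3: note_on(68): voice 2 is free -> assigned | voices=[82 61 68 -]
Op 4: note_on(72): voice 3 is free -> assigned | voices=[82 61 68 72]
Op 5: note_off(61): free voice 1 | voices=[82 - 68 72]
Op 6: note_off(82): free voice 0 | voices=[- - 68 72]
Op 7: note_off(72): free voice 3 | voices=[- - 68 -]
Op 8: note_on(62): voice 0 is free -> assigned | voices=[62 - 68 -]

Answer: 62 - 68 -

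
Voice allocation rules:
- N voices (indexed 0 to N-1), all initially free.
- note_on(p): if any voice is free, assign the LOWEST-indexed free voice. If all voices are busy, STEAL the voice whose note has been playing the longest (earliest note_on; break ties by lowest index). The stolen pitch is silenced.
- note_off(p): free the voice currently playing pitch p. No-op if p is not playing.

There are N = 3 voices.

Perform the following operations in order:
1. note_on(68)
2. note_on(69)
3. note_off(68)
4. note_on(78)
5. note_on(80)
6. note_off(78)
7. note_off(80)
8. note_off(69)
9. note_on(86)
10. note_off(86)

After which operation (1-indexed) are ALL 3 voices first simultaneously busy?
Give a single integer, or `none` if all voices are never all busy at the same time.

Op 1: note_on(68): voice 0 is free -> assigned | voices=[68 - -]
Op 2: note_on(69): voice 1 is free -> assigned | voices=[68 69 -]
Op 3: note_off(68): free voice 0 | voices=[- 69 -]
Op 4: note_on(78): voice 0 is free -> assigned | voices=[78 69 -]
Op 5: note_on(80): voice 2 is free -> assigned | voices=[78 69 80]
Op 6: note_off(78): free voice 0 | voices=[- 69 80]
Op 7: note_off(80): free voice 2 | voices=[- 69 -]
Op 8: note_off(69): free voice 1 | voices=[- - -]
Op 9: note_on(86): voice 0 is free -> assigned | voices=[86 - -]
Op 10: note_off(86): free voice 0 | voices=[- - -]

Answer: 5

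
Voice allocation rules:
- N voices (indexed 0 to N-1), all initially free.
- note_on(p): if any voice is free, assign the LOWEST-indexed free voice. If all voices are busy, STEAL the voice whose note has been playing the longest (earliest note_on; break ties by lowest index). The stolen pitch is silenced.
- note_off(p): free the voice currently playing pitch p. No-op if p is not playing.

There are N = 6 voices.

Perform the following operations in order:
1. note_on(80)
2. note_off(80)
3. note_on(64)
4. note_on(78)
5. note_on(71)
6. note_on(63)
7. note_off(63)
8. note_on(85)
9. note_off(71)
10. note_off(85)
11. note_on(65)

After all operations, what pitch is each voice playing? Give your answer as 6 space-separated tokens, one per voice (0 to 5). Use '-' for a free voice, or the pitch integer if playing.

Answer: 64 78 65 - - -

Derivation:
Op 1: note_on(80): voice 0 is free -> assigned | voices=[80 - - - - -]
Op 2: note_off(80): free voice 0 | voices=[- - - - - -]
Op 3: note_on(64): voice 0 is free -> assigned | voices=[64 - - - - -]
Op 4: note_on(78): voice 1 is free -> assigned | voices=[64 78 - - - -]
Op 5: note_on(71): voice 2 is free -> assigned | voices=[64 78 71 - - -]
Op 6: note_on(63): voice 3 is free -> assigned | voices=[64 78 71 63 - -]
Op 7: note_off(63): free voice 3 | voices=[64 78 71 - - -]
Op 8: note_on(85): voice 3 is free -> assigned | voices=[64 78 71 85 - -]
Op 9: note_off(71): free voice 2 | voices=[64 78 - 85 - -]
Op 10: note_off(85): free voice 3 | voices=[64 78 - - - -]
Op 11: note_on(65): voice 2 is free -> assigned | voices=[64 78 65 - - -]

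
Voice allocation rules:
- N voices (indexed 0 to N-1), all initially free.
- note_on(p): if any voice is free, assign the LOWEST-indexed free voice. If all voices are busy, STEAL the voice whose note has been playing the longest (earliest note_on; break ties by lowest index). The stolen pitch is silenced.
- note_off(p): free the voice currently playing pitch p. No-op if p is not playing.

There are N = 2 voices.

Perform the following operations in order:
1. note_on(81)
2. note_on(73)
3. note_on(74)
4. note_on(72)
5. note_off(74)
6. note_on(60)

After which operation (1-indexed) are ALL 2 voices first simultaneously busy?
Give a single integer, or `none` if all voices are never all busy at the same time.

Op 1: note_on(81): voice 0 is free -> assigned | voices=[81 -]
Op 2: note_on(73): voice 1 is free -> assigned | voices=[81 73]
Op 3: note_on(74): all voices busy, STEAL voice 0 (pitch 81, oldest) -> assign | voices=[74 73]
Op 4: note_on(72): all voices busy, STEAL voice 1 (pitch 73, oldest) -> assign | voices=[74 72]
Op 5: note_off(74): free voice 0 | voices=[- 72]
Op 6: note_on(60): voice 0 is free -> assigned | voices=[60 72]

Answer: 2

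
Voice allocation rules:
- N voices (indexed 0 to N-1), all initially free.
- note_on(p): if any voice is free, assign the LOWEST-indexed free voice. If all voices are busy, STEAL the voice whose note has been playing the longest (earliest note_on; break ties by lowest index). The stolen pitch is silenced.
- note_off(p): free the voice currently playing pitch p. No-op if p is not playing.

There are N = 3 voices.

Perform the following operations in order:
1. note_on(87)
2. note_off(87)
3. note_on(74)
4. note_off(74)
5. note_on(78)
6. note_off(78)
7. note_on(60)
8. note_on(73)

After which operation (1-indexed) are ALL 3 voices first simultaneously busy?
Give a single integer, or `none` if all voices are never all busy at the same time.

Op 1: note_on(87): voice 0 is free -> assigned | voices=[87 - -]
Op 2: note_off(87): free voice 0 | voices=[- - -]
Op 3: note_on(74): voice 0 is free -> assigned | voices=[74 - -]
Op 4: note_off(74): free voice 0 | voices=[- - -]
Op 5: note_on(78): voice 0 is free -> assigned | voices=[78 - -]
Op 6: note_off(78): free voice 0 | voices=[- - -]
Op 7: note_on(60): voice 0 is free -> assigned | voices=[60 - -]
Op 8: note_on(73): voice 1 is free -> assigned | voices=[60 73 -]

Answer: none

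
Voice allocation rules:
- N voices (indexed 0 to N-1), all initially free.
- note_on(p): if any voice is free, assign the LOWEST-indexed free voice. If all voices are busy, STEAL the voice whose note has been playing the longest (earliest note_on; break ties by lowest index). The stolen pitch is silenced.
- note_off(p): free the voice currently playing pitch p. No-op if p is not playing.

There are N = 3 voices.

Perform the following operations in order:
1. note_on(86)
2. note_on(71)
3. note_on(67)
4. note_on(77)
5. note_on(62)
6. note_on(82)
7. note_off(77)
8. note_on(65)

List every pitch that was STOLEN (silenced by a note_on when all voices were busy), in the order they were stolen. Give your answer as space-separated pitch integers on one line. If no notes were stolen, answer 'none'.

Op 1: note_on(86): voice 0 is free -> assigned | voices=[86 - -]
Op 2: note_on(71): voice 1 is free -> assigned | voices=[86 71 -]
Op 3: note_on(67): voice 2 is free -> assigned | voices=[86 71 67]
Op 4: note_on(77): all voices busy, STEAL voice 0 (pitch 86, oldest) -> assign | voices=[77 71 67]
Op 5: note_on(62): all voices busy, STEAL voice 1 (pitch 71, oldest) -> assign | voices=[77 62 67]
Op 6: note_on(82): all voices busy, STEAL voice 2 (pitch 67, oldest) -> assign | voices=[77 62 82]
Op 7: note_off(77): free voice 0 | voices=[- 62 82]
Op 8: note_on(65): voice 0 is free -> assigned | voices=[65 62 82]

Answer: 86 71 67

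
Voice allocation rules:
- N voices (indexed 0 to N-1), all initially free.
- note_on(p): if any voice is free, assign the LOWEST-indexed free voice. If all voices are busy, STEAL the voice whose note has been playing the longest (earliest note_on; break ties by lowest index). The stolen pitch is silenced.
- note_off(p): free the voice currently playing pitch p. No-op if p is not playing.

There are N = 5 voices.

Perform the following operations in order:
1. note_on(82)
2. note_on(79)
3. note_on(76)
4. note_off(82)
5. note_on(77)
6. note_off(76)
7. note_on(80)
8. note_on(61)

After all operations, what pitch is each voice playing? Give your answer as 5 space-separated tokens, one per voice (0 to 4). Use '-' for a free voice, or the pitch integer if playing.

Answer: 77 79 80 61 -

Derivation:
Op 1: note_on(82): voice 0 is free -> assigned | voices=[82 - - - -]
Op 2: note_on(79): voice 1 is free -> assigned | voices=[82 79 - - -]
Op 3: note_on(76): voice 2 is free -> assigned | voices=[82 79 76 - -]
Op 4: note_off(82): free voice 0 | voices=[- 79 76 - -]
Op 5: note_on(77): voice 0 is free -> assigned | voices=[77 79 76 - -]
Op 6: note_off(76): free voice 2 | voices=[77 79 - - -]
Op 7: note_on(80): voice 2 is free -> assigned | voices=[77 79 80 - -]
Op 8: note_on(61): voice 3 is free -> assigned | voices=[77 79 80 61 -]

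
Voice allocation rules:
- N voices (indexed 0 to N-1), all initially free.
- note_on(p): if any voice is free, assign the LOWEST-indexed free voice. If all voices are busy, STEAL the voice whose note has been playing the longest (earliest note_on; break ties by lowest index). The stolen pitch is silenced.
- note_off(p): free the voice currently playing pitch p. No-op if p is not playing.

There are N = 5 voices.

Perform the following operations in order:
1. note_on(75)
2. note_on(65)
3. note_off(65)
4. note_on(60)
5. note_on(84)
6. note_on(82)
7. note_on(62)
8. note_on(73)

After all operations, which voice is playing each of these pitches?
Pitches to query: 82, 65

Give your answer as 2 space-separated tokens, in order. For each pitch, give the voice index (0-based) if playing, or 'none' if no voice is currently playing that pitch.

Op 1: note_on(75): voice 0 is free -> assigned | voices=[75 - - - -]
Op 2: note_on(65): voice 1 is free -> assigned | voices=[75 65 - - -]
Op 3: note_off(65): free voice 1 | voices=[75 - - - -]
Op 4: note_on(60): voice 1 is free -> assigned | voices=[75 60 - - -]
Op 5: note_on(84): voice 2 is free -> assigned | voices=[75 60 84 - -]
Op 6: note_on(82): voice 3 is free -> assigned | voices=[75 60 84 82 -]
Op 7: note_on(62): voice 4 is free -> assigned | voices=[75 60 84 82 62]
Op 8: note_on(73): all voices busy, STEAL voice 0 (pitch 75, oldest) -> assign | voices=[73 60 84 82 62]

Answer: 3 none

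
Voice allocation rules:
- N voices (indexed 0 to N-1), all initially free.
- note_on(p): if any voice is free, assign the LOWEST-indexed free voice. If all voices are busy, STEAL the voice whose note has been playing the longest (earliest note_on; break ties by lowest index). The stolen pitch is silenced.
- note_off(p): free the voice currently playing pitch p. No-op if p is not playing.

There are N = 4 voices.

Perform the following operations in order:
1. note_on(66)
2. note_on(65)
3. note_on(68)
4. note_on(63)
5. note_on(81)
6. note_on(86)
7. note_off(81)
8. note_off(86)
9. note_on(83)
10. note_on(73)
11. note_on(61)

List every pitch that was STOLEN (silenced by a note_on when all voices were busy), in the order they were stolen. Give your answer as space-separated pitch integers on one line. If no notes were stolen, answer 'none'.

Answer: 66 65 68

Derivation:
Op 1: note_on(66): voice 0 is free -> assigned | voices=[66 - - -]
Op 2: note_on(65): voice 1 is free -> assigned | voices=[66 65 - -]
Op 3: note_on(68): voice 2 is free -> assigned | voices=[66 65 68 -]
Op 4: note_on(63): voice 3 is free -> assigned | voices=[66 65 68 63]
Op 5: note_on(81): all voices busy, STEAL voice 0 (pitch 66, oldest) -> assign | voices=[81 65 68 63]
Op 6: note_on(86): all voices busy, STEAL voice 1 (pitch 65, oldest) -> assign | voices=[81 86 68 63]
Op 7: note_off(81): free voice 0 | voices=[- 86 68 63]
Op 8: note_off(86): free voice 1 | voices=[- - 68 63]
Op 9: note_on(83): voice 0 is free -> assigned | voices=[83 - 68 63]
Op 10: note_on(73): voice 1 is free -> assigned | voices=[83 73 68 63]
Op 11: note_on(61): all voices busy, STEAL voice 2 (pitch 68, oldest) -> assign | voices=[83 73 61 63]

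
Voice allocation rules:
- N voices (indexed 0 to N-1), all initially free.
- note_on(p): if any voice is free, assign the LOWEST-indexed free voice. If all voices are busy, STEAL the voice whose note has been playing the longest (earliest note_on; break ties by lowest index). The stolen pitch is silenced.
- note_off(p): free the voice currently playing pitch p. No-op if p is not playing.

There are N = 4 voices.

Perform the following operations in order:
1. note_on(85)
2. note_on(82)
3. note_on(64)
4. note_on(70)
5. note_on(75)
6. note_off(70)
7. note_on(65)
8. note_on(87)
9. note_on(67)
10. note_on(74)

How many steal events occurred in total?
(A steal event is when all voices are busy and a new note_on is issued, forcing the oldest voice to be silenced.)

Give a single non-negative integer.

Op 1: note_on(85): voice 0 is free -> assigned | voices=[85 - - -]
Op 2: note_on(82): voice 1 is free -> assigned | voices=[85 82 - -]
Op 3: note_on(64): voice 2 is free -> assigned | voices=[85 82 64 -]
Op 4: note_on(70): voice 3 is free -> assigned | voices=[85 82 64 70]
Op 5: note_on(75): all voices busy, STEAL voice 0 (pitch 85, oldest) -> assign | voices=[75 82 64 70]
Op 6: note_off(70): free voice 3 | voices=[75 82 64 -]
Op 7: note_on(65): voice 3 is free -> assigned | voices=[75 82 64 65]
Op 8: note_on(87): all voices busy, STEAL voice 1 (pitch 82, oldest) -> assign | voices=[75 87 64 65]
Op 9: note_on(67): all voices busy, STEAL voice 2 (pitch 64, oldest) -> assign | voices=[75 87 67 65]
Op 10: note_on(74): all voices busy, STEAL voice 0 (pitch 75, oldest) -> assign | voices=[74 87 67 65]

Answer: 4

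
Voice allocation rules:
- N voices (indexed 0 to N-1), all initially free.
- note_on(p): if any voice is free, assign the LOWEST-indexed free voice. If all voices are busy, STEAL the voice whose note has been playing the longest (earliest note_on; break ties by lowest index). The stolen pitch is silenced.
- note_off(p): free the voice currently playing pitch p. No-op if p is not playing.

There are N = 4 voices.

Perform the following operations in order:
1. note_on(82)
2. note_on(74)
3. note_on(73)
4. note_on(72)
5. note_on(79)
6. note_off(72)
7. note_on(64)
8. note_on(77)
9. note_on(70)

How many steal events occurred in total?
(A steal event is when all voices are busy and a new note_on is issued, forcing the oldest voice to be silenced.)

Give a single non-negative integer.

Answer: 3

Derivation:
Op 1: note_on(82): voice 0 is free -> assigned | voices=[82 - - -]
Op 2: note_on(74): voice 1 is free -> assigned | voices=[82 74 - -]
Op 3: note_on(73): voice 2 is free -> assigned | voices=[82 74 73 -]
Op 4: note_on(72): voice 3 is free -> assigned | voices=[82 74 73 72]
Op 5: note_on(79): all voices busy, STEAL voice 0 (pitch 82, oldest) -> assign | voices=[79 74 73 72]
Op 6: note_off(72): free voice 3 | voices=[79 74 73 -]
Op 7: note_on(64): voice 3 is free -> assigned | voices=[79 74 73 64]
Op 8: note_on(77): all voices busy, STEAL voice 1 (pitch 74, oldest) -> assign | voices=[79 77 73 64]
Op 9: note_on(70): all voices busy, STEAL voice 2 (pitch 73, oldest) -> assign | voices=[79 77 70 64]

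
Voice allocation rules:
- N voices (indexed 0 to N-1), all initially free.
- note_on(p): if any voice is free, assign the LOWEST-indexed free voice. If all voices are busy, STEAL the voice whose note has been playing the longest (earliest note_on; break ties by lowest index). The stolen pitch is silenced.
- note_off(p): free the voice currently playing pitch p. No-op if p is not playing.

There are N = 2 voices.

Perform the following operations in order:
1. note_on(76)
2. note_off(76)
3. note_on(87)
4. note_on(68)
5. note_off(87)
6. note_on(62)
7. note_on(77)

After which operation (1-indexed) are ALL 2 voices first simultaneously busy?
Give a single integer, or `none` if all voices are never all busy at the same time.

Answer: 4

Derivation:
Op 1: note_on(76): voice 0 is free -> assigned | voices=[76 -]
Op 2: note_off(76): free voice 0 | voices=[- -]
Op 3: note_on(87): voice 0 is free -> assigned | voices=[87 -]
Op 4: note_on(68): voice 1 is free -> assigned | voices=[87 68]
Op 5: note_off(87): free voice 0 | voices=[- 68]
Op 6: note_on(62): voice 0 is free -> assigned | voices=[62 68]
Op 7: note_on(77): all voices busy, STEAL voice 1 (pitch 68, oldest) -> assign | voices=[62 77]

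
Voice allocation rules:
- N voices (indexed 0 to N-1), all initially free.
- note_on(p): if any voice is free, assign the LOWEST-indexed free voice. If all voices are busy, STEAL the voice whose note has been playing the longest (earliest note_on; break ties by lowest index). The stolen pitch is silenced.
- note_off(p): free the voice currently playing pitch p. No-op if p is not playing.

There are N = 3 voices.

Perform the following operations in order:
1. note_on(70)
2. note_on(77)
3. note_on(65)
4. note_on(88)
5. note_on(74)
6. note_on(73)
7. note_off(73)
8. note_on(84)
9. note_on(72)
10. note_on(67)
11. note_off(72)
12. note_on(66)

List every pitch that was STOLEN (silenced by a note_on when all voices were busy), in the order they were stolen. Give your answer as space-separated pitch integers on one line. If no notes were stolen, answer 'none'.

Op 1: note_on(70): voice 0 is free -> assigned | voices=[70 - -]
Op 2: note_on(77): voice 1 is free -> assigned | voices=[70 77 -]
Op 3: note_on(65): voice 2 is free -> assigned | voices=[70 77 65]
Op 4: note_on(88): all voices busy, STEAL voice 0 (pitch 70, oldest) -> assign | voices=[88 77 65]
Op 5: note_on(74): all voices busy, STEAL voice 1 (pitch 77, oldest) -> assign | voices=[88 74 65]
Op 6: note_on(73): all voices busy, STEAL voice 2 (pitch 65, oldest) -> assign | voices=[88 74 73]
Op 7: note_off(73): free voice 2 | voices=[88 74 -]
Op 8: note_on(84): voice 2 is free -> assigned | voices=[88 74 84]
Op 9: note_on(72): all voices busy, STEAL voice 0 (pitch 88, oldest) -> assign | voices=[72 74 84]
Op 10: note_on(67): all voices busy, STEAL voice 1 (pitch 74, oldest) -> assign | voices=[72 67 84]
Op 11: note_off(72): free voice 0 | voices=[- 67 84]
Op 12: note_on(66): voice 0 is free -> assigned | voices=[66 67 84]

Answer: 70 77 65 88 74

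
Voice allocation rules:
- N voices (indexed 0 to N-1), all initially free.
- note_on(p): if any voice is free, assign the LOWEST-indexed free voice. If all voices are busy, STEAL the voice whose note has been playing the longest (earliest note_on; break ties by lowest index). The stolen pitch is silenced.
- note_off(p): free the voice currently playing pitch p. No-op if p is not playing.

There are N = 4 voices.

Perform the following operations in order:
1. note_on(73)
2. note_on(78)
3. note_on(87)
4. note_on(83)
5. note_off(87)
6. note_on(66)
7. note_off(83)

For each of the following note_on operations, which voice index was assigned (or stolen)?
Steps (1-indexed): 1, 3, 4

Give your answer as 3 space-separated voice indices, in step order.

Op 1: note_on(73): voice 0 is free -> assigned | voices=[73 - - -]
Op 2: note_on(78): voice 1 is free -> assigned | voices=[73 78 - -]
Op 3: note_on(87): voice 2 is free -> assigned | voices=[73 78 87 -]
Op 4: note_on(83): voice 3 is free -> assigned | voices=[73 78 87 83]
Op 5: note_off(87): free voice 2 | voices=[73 78 - 83]
Op 6: note_on(66): voice 2 is free -> assigned | voices=[73 78 66 83]
Op 7: note_off(83): free voice 3 | voices=[73 78 66 -]

Answer: 0 2 3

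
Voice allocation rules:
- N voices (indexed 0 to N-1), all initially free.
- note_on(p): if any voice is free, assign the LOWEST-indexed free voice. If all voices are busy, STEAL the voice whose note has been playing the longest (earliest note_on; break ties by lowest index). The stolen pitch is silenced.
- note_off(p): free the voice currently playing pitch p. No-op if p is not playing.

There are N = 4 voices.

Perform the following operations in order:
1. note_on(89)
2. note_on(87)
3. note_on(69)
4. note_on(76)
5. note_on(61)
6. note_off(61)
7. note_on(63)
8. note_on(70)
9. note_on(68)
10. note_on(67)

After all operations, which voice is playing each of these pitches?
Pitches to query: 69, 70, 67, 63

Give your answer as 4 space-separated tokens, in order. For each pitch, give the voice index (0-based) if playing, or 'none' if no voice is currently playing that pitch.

Answer: none 1 3 0

Derivation:
Op 1: note_on(89): voice 0 is free -> assigned | voices=[89 - - -]
Op 2: note_on(87): voice 1 is free -> assigned | voices=[89 87 - -]
Op 3: note_on(69): voice 2 is free -> assigned | voices=[89 87 69 -]
Op 4: note_on(76): voice 3 is free -> assigned | voices=[89 87 69 76]
Op 5: note_on(61): all voices busy, STEAL voice 0 (pitch 89, oldest) -> assign | voices=[61 87 69 76]
Op 6: note_off(61): free voice 0 | voices=[- 87 69 76]
Op 7: note_on(63): voice 0 is free -> assigned | voices=[63 87 69 76]
Op 8: note_on(70): all voices busy, STEAL voice 1 (pitch 87, oldest) -> assign | voices=[63 70 69 76]
Op 9: note_on(68): all voices busy, STEAL voice 2 (pitch 69, oldest) -> assign | voices=[63 70 68 76]
Op 10: note_on(67): all voices busy, STEAL voice 3 (pitch 76, oldest) -> assign | voices=[63 70 68 67]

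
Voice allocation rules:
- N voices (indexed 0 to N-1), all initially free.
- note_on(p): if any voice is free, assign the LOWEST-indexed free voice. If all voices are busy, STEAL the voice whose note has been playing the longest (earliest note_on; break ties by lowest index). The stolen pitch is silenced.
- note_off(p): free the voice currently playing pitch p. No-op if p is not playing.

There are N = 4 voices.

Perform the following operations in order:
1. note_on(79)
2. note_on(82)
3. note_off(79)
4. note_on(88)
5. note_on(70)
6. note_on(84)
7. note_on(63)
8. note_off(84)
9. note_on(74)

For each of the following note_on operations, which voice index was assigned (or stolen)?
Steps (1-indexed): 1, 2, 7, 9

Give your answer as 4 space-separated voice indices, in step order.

Answer: 0 1 1 3

Derivation:
Op 1: note_on(79): voice 0 is free -> assigned | voices=[79 - - -]
Op 2: note_on(82): voice 1 is free -> assigned | voices=[79 82 - -]
Op 3: note_off(79): free voice 0 | voices=[- 82 - -]
Op 4: note_on(88): voice 0 is free -> assigned | voices=[88 82 - -]
Op 5: note_on(70): voice 2 is free -> assigned | voices=[88 82 70 -]
Op 6: note_on(84): voice 3 is free -> assigned | voices=[88 82 70 84]
Op 7: note_on(63): all voices busy, STEAL voice 1 (pitch 82, oldest) -> assign | voices=[88 63 70 84]
Op 8: note_off(84): free voice 3 | voices=[88 63 70 -]
Op 9: note_on(74): voice 3 is free -> assigned | voices=[88 63 70 74]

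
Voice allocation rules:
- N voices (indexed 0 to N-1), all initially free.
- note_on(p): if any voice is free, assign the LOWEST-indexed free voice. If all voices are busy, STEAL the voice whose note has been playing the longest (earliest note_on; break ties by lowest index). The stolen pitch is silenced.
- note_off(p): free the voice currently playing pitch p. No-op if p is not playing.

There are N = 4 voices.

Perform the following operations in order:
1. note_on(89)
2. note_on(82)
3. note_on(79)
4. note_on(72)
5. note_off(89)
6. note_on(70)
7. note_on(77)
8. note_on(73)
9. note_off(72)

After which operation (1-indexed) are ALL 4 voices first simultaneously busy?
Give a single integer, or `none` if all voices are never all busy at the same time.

Answer: 4

Derivation:
Op 1: note_on(89): voice 0 is free -> assigned | voices=[89 - - -]
Op 2: note_on(82): voice 1 is free -> assigned | voices=[89 82 - -]
Op 3: note_on(79): voice 2 is free -> assigned | voices=[89 82 79 -]
Op 4: note_on(72): voice 3 is free -> assigned | voices=[89 82 79 72]
Op 5: note_off(89): free voice 0 | voices=[- 82 79 72]
Op 6: note_on(70): voice 0 is free -> assigned | voices=[70 82 79 72]
Op 7: note_on(77): all voices busy, STEAL voice 1 (pitch 82, oldest) -> assign | voices=[70 77 79 72]
Op 8: note_on(73): all voices busy, STEAL voice 2 (pitch 79, oldest) -> assign | voices=[70 77 73 72]
Op 9: note_off(72): free voice 3 | voices=[70 77 73 -]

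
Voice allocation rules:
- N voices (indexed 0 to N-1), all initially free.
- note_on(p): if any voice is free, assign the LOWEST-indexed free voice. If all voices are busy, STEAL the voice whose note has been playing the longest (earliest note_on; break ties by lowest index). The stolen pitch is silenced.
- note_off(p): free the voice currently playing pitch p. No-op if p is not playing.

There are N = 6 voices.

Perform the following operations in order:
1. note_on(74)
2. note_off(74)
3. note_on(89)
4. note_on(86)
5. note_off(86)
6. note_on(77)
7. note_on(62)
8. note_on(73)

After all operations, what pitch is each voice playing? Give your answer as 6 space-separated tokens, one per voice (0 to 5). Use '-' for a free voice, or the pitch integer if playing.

Op 1: note_on(74): voice 0 is free -> assigned | voices=[74 - - - - -]
Op 2: note_off(74): free voice 0 | voices=[- - - - - -]
Op 3: note_on(89): voice 0 is free -> assigned | voices=[89 - - - - -]
Op 4: note_on(86): voice 1 is free -> assigned | voices=[89 86 - - - -]
Op 5: note_off(86): free voice 1 | voices=[89 - - - - -]
Op 6: note_on(77): voice 1 is free -> assigned | voices=[89 77 - - - -]
Op 7: note_on(62): voice 2 is free -> assigned | voices=[89 77 62 - - -]
Op 8: note_on(73): voice 3 is free -> assigned | voices=[89 77 62 73 - -]

Answer: 89 77 62 73 - -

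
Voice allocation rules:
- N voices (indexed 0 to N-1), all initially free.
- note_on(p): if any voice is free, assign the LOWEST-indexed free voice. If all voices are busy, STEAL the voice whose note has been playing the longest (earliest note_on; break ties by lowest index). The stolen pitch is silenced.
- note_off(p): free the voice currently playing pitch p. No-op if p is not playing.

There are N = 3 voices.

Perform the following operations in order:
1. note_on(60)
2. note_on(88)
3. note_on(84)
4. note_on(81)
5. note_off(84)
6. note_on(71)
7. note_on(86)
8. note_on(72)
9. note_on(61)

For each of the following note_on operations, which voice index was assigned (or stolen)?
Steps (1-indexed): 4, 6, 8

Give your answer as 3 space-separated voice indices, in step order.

Op 1: note_on(60): voice 0 is free -> assigned | voices=[60 - -]
Op 2: note_on(88): voice 1 is free -> assigned | voices=[60 88 -]
Op 3: note_on(84): voice 2 is free -> assigned | voices=[60 88 84]
Op 4: note_on(81): all voices busy, STEAL voice 0 (pitch 60, oldest) -> assign | voices=[81 88 84]
Op 5: note_off(84): free voice 2 | voices=[81 88 -]
Op 6: note_on(71): voice 2 is free -> assigned | voices=[81 88 71]
Op 7: note_on(86): all voices busy, STEAL voice 1 (pitch 88, oldest) -> assign | voices=[81 86 71]
Op 8: note_on(72): all voices busy, STEAL voice 0 (pitch 81, oldest) -> assign | voices=[72 86 71]
Op 9: note_on(61): all voices busy, STEAL voice 2 (pitch 71, oldest) -> assign | voices=[72 86 61]

Answer: 0 2 0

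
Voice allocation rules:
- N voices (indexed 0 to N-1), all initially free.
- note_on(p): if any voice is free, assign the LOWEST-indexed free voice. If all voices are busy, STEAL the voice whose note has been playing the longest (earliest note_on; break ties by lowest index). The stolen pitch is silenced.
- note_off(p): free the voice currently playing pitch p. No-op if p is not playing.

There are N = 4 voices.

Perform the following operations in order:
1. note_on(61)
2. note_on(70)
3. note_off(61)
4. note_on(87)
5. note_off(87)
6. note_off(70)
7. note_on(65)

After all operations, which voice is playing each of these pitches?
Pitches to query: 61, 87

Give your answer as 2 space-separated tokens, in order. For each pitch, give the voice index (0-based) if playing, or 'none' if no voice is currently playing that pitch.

Op 1: note_on(61): voice 0 is free -> assigned | voices=[61 - - -]
Op 2: note_on(70): voice 1 is free -> assigned | voices=[61 70 - -]
Op 3: note_off(61): free voice 0 | voices=[- 70 - -]
Op 4: note_on(87): voice 0 is free -> assigned | voices=[87 70 - -]
Op 5: note_off(87): free voice 0 | voices=[- 70 - -]
Op 6: note_off(70): free voice 1 | voices=[- - - -]
Op 7: note_on(65): voice 0 is free -> assigned | voices=[65 - - -]

Answer: none none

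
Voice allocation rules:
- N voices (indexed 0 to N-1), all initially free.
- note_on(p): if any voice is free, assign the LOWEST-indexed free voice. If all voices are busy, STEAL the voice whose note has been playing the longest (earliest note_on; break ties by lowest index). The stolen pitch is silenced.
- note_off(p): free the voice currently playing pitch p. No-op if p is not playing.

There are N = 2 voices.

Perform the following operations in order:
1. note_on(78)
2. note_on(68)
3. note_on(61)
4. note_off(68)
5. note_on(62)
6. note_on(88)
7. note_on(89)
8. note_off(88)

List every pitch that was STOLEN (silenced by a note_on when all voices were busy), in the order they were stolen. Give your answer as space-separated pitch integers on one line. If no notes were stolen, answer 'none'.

Op 1: note_on(78): voice 0 is free -> assigned | voices=[78 -]
Op 2: note_on(68): voice 1 is free -> assigned | voices=[78 68]
Op 3: note_on(61): all voices busy, STEAL voice 0 (pitch 78, oldest) -> assign | voices=[61 68]
Op 4: note_off(68): free voice 1 | voices=[61 -]
Op 5: note_on(62): voice 1 is free -> assigned | voices=[61 62]
Op 6: note_on(88): all voices busy, STEAL voice 0 (pitch 61, oldest) -> assign | voices=[88 62]
Op 7: note_on(89): all voices busy, STEAL voice 1 (pitch 62, oldest) -> assign | voices=[88 89]
Op 8: note_off(88): free voice 0 | voices=[- 89]

Answer: 78 61 62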